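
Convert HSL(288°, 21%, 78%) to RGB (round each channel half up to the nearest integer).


H=288°, S=0.21, L=0.78
C = (1-|2L-1|)×S = (1-|0.56|)×0.21 = 0.0924
H' = H/60 = 288/60 ≈ 4.8000; X = C×(1-|H' mod 2 - 1|) = 0.07392
m = L - C/2 = 0.78 - 0.0462 = 0.7338
Sector ⌊H'⌋ = 4 → (R',G',B') = (0.07392, 0.0, 0.0924)
RGB = ((R'+m)×255, (G'+m)×255, (B'+m)×255) = (205.9686, 187.119, 210.681)
Round half up → RGB(206, 187, 211)


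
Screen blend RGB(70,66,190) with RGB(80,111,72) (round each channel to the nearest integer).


Screen: C = 255 - (255-A)×(255-B)/255, rounded to nearest integer
R: 255 - (255-70)×(255-80)/255 = 255 - 32375/255 ≈ 255 - 126.961 = 128.039 → 128
G: 255 - (255-66)×(255-111)/255 = 255 - 27216/255 ≈ 255 - 106.729 = 148.271 → 148
B: 255 - (255-190)×(255-72)/255 = 255 - 11895/255 ≈ 255 - 46.647 = 208.353 → 208
= RGB(128, 148, 208)


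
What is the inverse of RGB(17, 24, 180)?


Invert: (255-R, 255-G, 255-B)
R: 255-17 = 238
G: 255-24 = 231
B: 255-180 = 75
= RGB(238, 231, 75)


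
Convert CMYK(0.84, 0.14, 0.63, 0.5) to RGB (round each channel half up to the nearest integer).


R = 255 × (1-C) × (1-K) = 255 × 0.16 × 0.50 = 20.4 → 20
G = 255 × (1-M) × (1-K) = 255 × 0.86 × 0.50 = 109.65 → 110
B = 255 × (1-Y) × (1-K) = 255 × 0.37 × 0.50 = 47.175 → 47
= RGB(20, 110, 47)


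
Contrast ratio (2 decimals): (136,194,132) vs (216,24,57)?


Linearize each sRGB channel c=v/255: c/12.92 if c ≤ 0.04045 else ((c+0.055)/1.055)^2.4
L = 0.2126×R_lin + 0.7152×G_lin + 0.0722×B_lin
Color 1 (136,194,132):
  R=136: 136/255≈0.5333 > 0.04045 → ((0.5333+0.055)/1.055)^2.4 ≈ 0.24620
  G=194: 194/255≈0.7608 > 0.04045 → ((0.7608+0.055)/1.055)^2.4 ≈ 0.53948
  B=132: 132/255≈0.5176 > 0.04045 → ((0.5176+0.055)/1.055)^2.4 ≈ 0.23074
  L1 = 0.2126×0.24620 + 0.7152×0.53948 + 0.0722×0.23074 ≈ 0.45484
Color 2 (216,24,57):
  R=216: 216/255≈0.8471 > 0.04045 → ((0.8471+0.055)/1.055)^2.4 ≈ 0.68669
  G=24: 24/255≈0.0941 > 0.04045 → ((0.0941+0.055)/1.055)^2.4 ≈ 0.00913
  B=57: 57/255≈0.2235 > 0.04045 → ((0.2235+0.055)/1.055)^2.4 ≈ 0.04092
  L2 = 0.2126×0.68669 + 0.7152×0.00913 + 0.0722×0.04092 ≈ 0.15548
Lighter = 0.45484, Darker = 0.15548
Ratio = (L_lighter + 0.05) / (L_darker + 0.05)
Ratio = (0.45484 + 0.05) / (0.15548 + 0.05) = 0.50484 / 0.20548 ≈ 2.4569
Ratio ≈ 2.46:1


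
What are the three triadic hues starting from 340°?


Triadic: equally spaced at 120° intervals
H1 = 340°
H2 = (340 + 120) mod 360 = 100°
H3 = (340 + 240) mod 360 = 220°
Triadic = 340°, 100°, 220°


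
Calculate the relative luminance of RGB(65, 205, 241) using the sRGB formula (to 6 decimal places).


Linearize each channel (sRGB transfer function): c = v/255; c_lin = c/12.92 if c ≤ 0.04045, else ((c+0.055)/1.055)^2.4
  R: 65/255 ≈ 0.254902 > 0.04045 → ((0.254902+0.055)/1.055)^2.4 ≈ 0.052861
  G: 205/255 ≈ 0.803922 > 0.04045 → ((0.803922+0.055)/1.055)^2.4 ≈ 0.610496
  B: 241/255 ≈ 0.945098 > 0.04045 → ((0.945098+0.055)/1.055)^2.4 ≈ 0.879622
R_lin = 0.052861, G_lin = 0.610496, B_lin = 0.879622
L = 0.2126×R + 0.7152×G + 0.0722×B
L = 0.2126×0.052861 + 0.7152×0.610496 + 0.0722×0.879622
L ≈ 0.511373


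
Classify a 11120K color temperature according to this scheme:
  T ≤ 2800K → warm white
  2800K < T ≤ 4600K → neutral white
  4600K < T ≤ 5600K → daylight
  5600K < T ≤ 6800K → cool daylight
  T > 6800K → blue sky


Temperature: 11120K
11120K > 6800K → blue sky
Classification: blue sky


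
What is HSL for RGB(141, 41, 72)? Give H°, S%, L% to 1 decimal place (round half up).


Normalize: R'=141/255≈0.5529, G'=41/255≈0.1608, B'=72/255≈0.2824
Max=141/255, Min=41/255, Δ=Max-Min=100/255
L = (Max+Min)/2 = (141+41)/510 = 182/510 = 0.35686… → L = 35.7%
L ≤ 0.5 → S = Δ/(Max+Min) = 100/(141+41) = 100/182 = 0.54945… → S = 54.9%
(the 1/255 factors cancel in S and H, so raw channel differences can be used)
Max is R' → H = 60 × (((G-B)/Δ) mod 6) = 60 × (((41-72)/100) mod 6)
  (-31)/100 = -0.31; negative, so add 6 → 5.69
  H = 60 × 5.69 = 341.4° → H = 341.4°
= HSL(341.4°, 54.9%, 35.7%)


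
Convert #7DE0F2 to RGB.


7D → 125 (R)
E0 → 224 (G)
F2 → 242 (B)
= RGB(125, 224, 242)


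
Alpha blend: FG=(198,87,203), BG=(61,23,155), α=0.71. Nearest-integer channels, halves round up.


C = α×F + (1-α)×B, with 1-α = 0.29
R: 0.71×198 + 0.29×61 = 140.58 + 17.69 = 158.27 → 158
G: 0.71×87 + 0.29×23 = 61.77 + 6.67 = 68.44 → 68
B: 0.71×203 + 0.29×155 = 144.13 + 44.95 = 189.08 → 189
= RGB(158, 68, 189)


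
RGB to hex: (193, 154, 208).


R = 193 → C1 (hex)
G = 154 → 9A (hex)
B = 208 → D0 (hex)
Hex = #C19AD0


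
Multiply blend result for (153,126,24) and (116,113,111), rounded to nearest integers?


Multiply: C = A×B/255, rounded to nearest integer
R: 153×116/255 = 17748/255 ≈ 69.600 → 70
G: 126×113/255 = 14238/255 ≈ 55.835 → 56
B: 24×111/255 = 2664/255 ≈ 10.447 → 10
= RGB(70, 56, 10)


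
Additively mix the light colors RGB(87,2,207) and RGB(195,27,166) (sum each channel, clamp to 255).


Additive: each channel = min(255, C₁+C₂)
R: 87+195 = 282 → 255
G: 2+27 = 29 → 29
B: 207+166 = 373 → 255
= RGB(255, 29, 255)


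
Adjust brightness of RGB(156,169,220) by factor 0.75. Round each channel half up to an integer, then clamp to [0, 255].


Multiply each channel by 0.75, round half up, clamp to [0, 255]
R: 156×0.75 = 117
G: 169×0.75 = 126.75 → round → 127
B: 220×0.75 = 165
= RGB(117, 127, 165)


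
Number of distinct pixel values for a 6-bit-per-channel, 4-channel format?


Total bits = 6 bits/channel × 4 channels = 24 bits
Distinct pixel values = 2^24
= 16,777,216 pixel values


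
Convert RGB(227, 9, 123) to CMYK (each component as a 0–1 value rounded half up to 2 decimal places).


R'=227/255≈0.8902, G'=9/255≈0.0353, B'=123/255≈0.4824
K = 1 - max(R',G',B') = 1 - 227/255 = 28/255 = 0.10980… → 0.11
(1-R'-K)/(1-K) simplifies to (max-R)/max with max = 227:
C = (227-227)/227 = 0/227 = 0 → 0.00
M = (227-9)/227 = 218/227 = 0.96035… → 0.96
Y = (227-123)/227 = 104/227 = 0.45814… → 0.46
= CMYK(0.00, 0.96, 0.46, 0.11)


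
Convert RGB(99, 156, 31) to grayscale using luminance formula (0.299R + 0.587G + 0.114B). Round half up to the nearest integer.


Gray = 0.299×R + 0.587×G + 0.114×B
Gray = 0.299×99 + 0.587×156 + 0.114×31
Gray = 29.601 + 91.572 + 3.534
Gray = 124.707 → round half up → 125
Gray = 125


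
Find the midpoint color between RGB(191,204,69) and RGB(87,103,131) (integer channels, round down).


Midpoint: each channel = ⌊(C₁+C₂)/2⌋
R: ⌊(191+87)/2⌋ = 139
G: ⌊(204+103)/2⌋ = 153
B: ⌊(69+131)/2⌋ = 100
= RGB(139, 153, 100)


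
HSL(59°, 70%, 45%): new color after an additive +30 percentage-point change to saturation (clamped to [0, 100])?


Original S = 70%
Adjustment = +30 percentage points
New S = 70 + (30) = 100
Clamp to [0, 100] → 100
= HSL(59°, 100%, 45%)


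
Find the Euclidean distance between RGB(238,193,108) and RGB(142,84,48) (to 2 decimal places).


d = √[(R₁-R₂)² + (G₁-G₂)² + (B₁-B₂)²]
d = √[(238-142)² + (193-84)² + (108-48)²]
d = √[9216 + 11881 + 3600]
d = √24697
d ≈ 157.15


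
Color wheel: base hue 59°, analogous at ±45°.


Base hue: 59°
Left analog: (59 - 45) mod 360 = 14°
Right analog: (59 + 45) mod 360 = 104°
Analogous hues = 14° and 104°


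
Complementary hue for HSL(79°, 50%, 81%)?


Complement = opposite side of color wheel = hue + 180°
H' = (79 + 180) mod 360 = 259°
S and L unchanged.
= HSL(259°, 50%, 81%)


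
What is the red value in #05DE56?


Color: #05DE56
R = 05 = 5
G = DE = 222
B = 56 = 86
Red = 5


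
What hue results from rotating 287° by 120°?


New hue = (H + rotation) mod 360
New hue = (287 + 120) mod 360
= 407 mod 360
= 47°


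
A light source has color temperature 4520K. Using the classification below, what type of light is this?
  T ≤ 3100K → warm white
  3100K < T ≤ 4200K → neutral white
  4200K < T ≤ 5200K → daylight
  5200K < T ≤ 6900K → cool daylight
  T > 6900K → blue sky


Temperature: 4520K
4200K < 4520K ≤ 5200K → daylight
Classification: daylight


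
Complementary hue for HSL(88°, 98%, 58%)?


Complement = opposite side of color wheel = hue + 180°
H' = (88 + 180) mod 360 = 268°
S and L unchanged.
= HSL(268°, 98%, 58%)


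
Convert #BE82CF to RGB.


BE → 190 (R)
82 → 130 (G)
CF → 207 (B)
= RGB(190, 130, 207)


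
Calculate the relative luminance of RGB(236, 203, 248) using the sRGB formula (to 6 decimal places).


Linearize each channel (sRGB transfer function): c = v/255; c_lin = c/12.92 if c ≤ 0.04045, else ((c+0.055)/1.055)^2.4
  R: 236/255 ≈ 0.925490 > 0.04045 → ((0.925490+0.055)/1.055)^2.4 ≈ 0.838799
  G: 203/255 ≈ 0.796078 > 0.04045 → ((0.796078+0.055)/1.055)^2.4 ≈ 0.597202
  B: 248/255 ≈ 0.972549 > 0.04045 → ((0.972549+0.055)/1.055)^2.4 ≈ 0.938686
R_lin = 0.838799, G_lin = 0.597202, B_lin = 0.938686
L = 0.2126×R + 0.7152×G + 0.0722×B
L = 0.2126×0.838799 + 0.7152×0.597202 + 0.0722×0.938686
L ≈ 0.673220


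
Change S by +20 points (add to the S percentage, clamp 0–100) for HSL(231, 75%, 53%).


Original S = 75%
Adjustment = +20 percentage points
New S = 75 + (20) = 95
Clamp to [0, 100] → 95
= HSL(231°, 95%, 53%)


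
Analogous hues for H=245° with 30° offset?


Base hue: 245°
Left analog: (245 - 30) mod 360 = 215°
Right analog: (245 + 30) mod 360 = 275°
Analogous hues = 215° and 275°


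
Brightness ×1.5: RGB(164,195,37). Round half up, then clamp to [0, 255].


Multiply each channel by 1.5, round half up, clamp to [0, 255]
R: 164×1.5 = 246
G: 195×1.5 = 292.5 → round → 293 → clamp → 255
B: 37×1.5 = 55.5 → round → 56
= RGB(246, 255, 56)


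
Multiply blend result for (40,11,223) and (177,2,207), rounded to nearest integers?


Multiply: C = A×B/255, rounded to nearest integer
R: 40×177/255 = 7080/255 ≈ 27.765 → 28
G: 11×2/255 = 22/255 ≈ 0.086 → 0
B: 223×207/255 = 46161/255 ≈ 181.024 → 181
= RGB(28, 0, 181)


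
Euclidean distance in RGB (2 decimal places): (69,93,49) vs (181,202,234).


d = √[(R₁-R₂)² + (G₁-G₂)² + (B₁-B₂)²]
d = √[(69-181)² + (93-202)² + (49-234)²]
d = √[12544 + 11881 + 34225]
d = √58650
d ≈ 242.18


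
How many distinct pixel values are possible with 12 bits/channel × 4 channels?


Total bits = 12 bits/channel × 4 channels = 48 bits
Distinct pixel values = 2^48
= 281,474,976,710,656 pixel values


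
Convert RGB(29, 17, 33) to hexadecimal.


R = 29 → 1D (hex)
G = 17 → 11 (hex)
B = 33 → 21 (hex)
Hex = #1D1121


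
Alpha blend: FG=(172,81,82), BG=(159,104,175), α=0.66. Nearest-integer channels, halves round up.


C = α×F + (1-α)×B, with 1-α = 0.34
R: 0.66×172 + 0.34×159 = 113.52 + 54.06 = 167.58 → 168
G: 0.66×81 + 0.34×104 = 53.46 + 35.36 = 88.82 → 89
B: 0.66×82 + 0.34×175 = 54.12 + 59.50 = 113.62 → 114
= RGB(168, 89, 114)


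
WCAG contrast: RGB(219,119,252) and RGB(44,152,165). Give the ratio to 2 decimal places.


Linearize each sRGB channel c=v/255: c/12.92 if c ≤ 0.04045 else ((c+0.055)/1.055)^2.4
L = 0.2126×R_lin + 0.7152×G_lin + 0.0722×B_lin
Color 1 (219,119,252):
  R=219: 219/255≈0.8588 > 0.04045 → ((0.8588+0.055)/1.055)^2.4 ≈ 0.70838
  G=119: 119/255≈0.4667 > 0.04045 → ((0.4667+0.055)/1.055)^2.4 ≈ 0.18447
  B=252: 252/255≈0.9882 > 0.04045 → ((0.9882+0.055)/1.055)^2.4 ≈ 0.97345
  L1 = 0.2126×0.70838 + 0.7152×0.18447 + 0.0722×0.97345 ≈ 0.35282
Color 2 (44,152,165):
  R=44: 44/255≈0.1725 > 0.04045 → ((0.1725+0.055)/1.055)^2.4 ≈ 0.02519
  G=152: 152/255≈0.5961 > 0.04045 → ((0.5961+0.055)/1.055)^2.4 ≈ 0.31399
  B=165: 165/255≈0.6471 > 0.04045 → ((0.6471+0.055)/1.055)^2.4 ≈ 0.37626
  L2 = 0.2126×0.02519 + 0.7152×0.31399 + 0.0722×0.37626 ≈ 0.25709
Lighter = 0.35282, Darker = 0.25709
Ratio = (L_lighter + 0.05) / (L_darker + 0.05)
Ratio = (0.35282 + 0.05) / (0.25709 + 0.05) = 0.40282 / 0.30709 ≈ 1.3118
Ratio ≈ 1.31:1


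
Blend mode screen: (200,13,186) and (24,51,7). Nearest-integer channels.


Screen: C = 255 - (255-A)×(255-B)/255, rounded to nearest integer
R: 255 - (255-200)×(255-24)/255 = 255 - 12705/255 ≈ 255 - 49.824 = 205.176 → 205
G: 255 - (255-13)×(255-51)/255 = 255 - 49368/255 ≈ 255 - 193.600 = 61.400 → 61
B: 255 - (255-186)×(255-7)/255 = 255 - 17112/255 ≈ 255 - 67.106 = 187.894 → 188
= RGB(205, 61, 188)


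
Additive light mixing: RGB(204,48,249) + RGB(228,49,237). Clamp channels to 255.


Additive: each channel = min(255, C₁+C₂)
R: 204+228 = 432 → 255
G: 48+49 = 97 → 97
B: 249+237 = 486 → 255
= RGB(255, 97, 255)


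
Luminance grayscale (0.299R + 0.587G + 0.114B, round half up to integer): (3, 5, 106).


Gray = 0.299×R + 0.587×G + 0.114×B
Gray = 0.299×3 + 0.587×5 + 0.114×106
Gray = 0.897 + 2.935 + 12.084
Gray = 15.916 → round half up → 16
Gray = 16


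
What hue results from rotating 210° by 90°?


New hue = (H + rotation) mod 360
New hue = (210 + 90) mod 360
= 300 mod 360
= 300°


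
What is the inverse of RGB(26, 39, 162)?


Invert: (255-R, 255-G, 255-B)
R: 255-26 = 229
G: 255-39 = 216
B: 255-162 = 93
= RGB(229, 216, 93)


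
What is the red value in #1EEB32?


Color: #1EEB32
R = 1E = 30
G = EB = 235
B = 32 = 50
Red = 30


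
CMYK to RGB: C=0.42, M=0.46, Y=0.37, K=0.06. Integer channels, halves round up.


R = 255 × (1-C) × (1-K) = 255 × 0.58 × 0.94 = 139.026 → 139
G = 255 × (1-M) × (1-K) = 255 × 0.54 × 0.94 = 129.438 → 129
B = 255 × (1-Y) × (1-K) = 255 × 0.63 × 0.94 = 151.011 → 151
= RGB(139, 129, 151)


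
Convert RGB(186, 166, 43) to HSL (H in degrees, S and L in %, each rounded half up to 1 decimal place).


Normalize: R'=186/255≈0.7294, G'=166/255≈0.6510, B'=43/255≈0.1686
Max=186/255, Min=43/255, Δ=Max-Min=143/255
L = (Max+Min)/2 = (186+43)/510 = 229/510 = 0.44901… → L = 44.9%
L ≤ 0.5 → S = Δ/(Max+Min) = 143/(186+43) = 143/229 = 0.62445… → S = 62.4%
(the 1/255 factors cancel in S and H, so raw channel differences can be used)
Max is R' → H = 60 × (((G-B)/Δ) mod 6) = 60 × (((166-43)/143) mod 6)
  123/143 = 0.8601…
  H = 60 × 0.8601… = 51.608…° → H = 51.6°
= HSL(51.6°, 62.4%, 44.9%)


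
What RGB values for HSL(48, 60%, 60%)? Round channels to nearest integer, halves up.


H=48°, S=0.60, L=0.60
C = (1-|2L-1|)×S = (1-|0.20|)×0.60 = 0.48
H' = H/60 = 48/60 ≈ 0.8000; X = C×(1-|H' mod 2 - 1|) = 0.384
m = L - C/2 = 0.60 - 0.24 = 0.36
Sector ⌊H'⌋ = 0 → (R',G',B') = (0.48, 0.384, 0.0)
RGB = ((R'+m)×255, (G'+m)×255, (B'+m)×255) = (214.2, 189.72, 91.8)
Round half up → RGB(214, 190, 92)


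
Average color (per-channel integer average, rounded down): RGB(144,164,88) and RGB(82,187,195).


Midpoint: each channel = ⌊(C₁+C₂)/2⌋
R: ⌊(144+82)/2⌋ = 113
G: ⌊(164+187)/2⌋ = 175
B: ⌊(88+195)/2⌋ = 141
= RGB(113, 175, 141)


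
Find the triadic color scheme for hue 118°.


Triadic: equally spaced at 120° intervals
H1 = 118°
H2 = (118 + 120) mod 360 = 238°
H3 = (118 + 240) mod 360 = 358°
Triadic = 118°, 238°, 358°


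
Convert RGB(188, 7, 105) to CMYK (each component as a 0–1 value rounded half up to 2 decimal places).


R'=188/255≈0.7373, G'=7/255≈0.0275, B'=105/255≈0.4118
K = 1 - max(R',G',B') = 1 - 188/255 = 67/255 = 0.26274… → 0.26
(1-R'-K)/(1-K) simplifies to (max-R)/max with max = 188:
C = (188-188)/188 = 0/188 = 0 → 0.00
M = (188-7)/188 = 181/188 = 0.96276… → 0.96
Y = (188-105)/188 = 83/188 = 0.44148… → 0.44
= CMYK(0.00, 0.96, 0.44, 0.26)


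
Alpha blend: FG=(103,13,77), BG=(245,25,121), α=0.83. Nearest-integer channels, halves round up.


C = α×F + (1-α)×B, with 1-α = 0.17
R: 0.83×103 + 0.17×245 = 85.49 + 41.65 = 127.14 → 127
G: 0.83×13 + 0.17×25 = 10.79 + 4.25 = 15.04 → 15
B: 0.83×77 + 0.17×121 = 63.91 + 20.57 = 84.48 → 84
= RGB(127, 15, 84)


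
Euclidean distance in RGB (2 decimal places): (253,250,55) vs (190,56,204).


d = √[(R₁-R₂)² + (G₁-G₂)² + (B₁-B₂)²]
d = √[(253-190)² + (250-56)² + (55-204)²]
d = √[3969 + 37636 + 22201]
d = √63806
d ≈ 252.60


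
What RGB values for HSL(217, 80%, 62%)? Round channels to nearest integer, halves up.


H=217°, S=0.80, L=0.62
C = (1-|2L-1|)×S = (1-|0.24|)×0.80 = 0.608
H' = H/60 = 217/60 ≈ 3.6167; X = C×(1-|H' mod 2 - 1|) ≈ 0.2331
m = L - C/2 = 0.62 - 0.304 = 0.316
Sector ⌊H'⌋ = 3 → (R',G',B') = (0.0, ≈0.2331, 0.608)
RGB = ((R'+m)×255, (G'+m)×255, (B'+m)×255) = (80.58, 140.012, 235.62)
Round half up → RGB(81, 140, 236)


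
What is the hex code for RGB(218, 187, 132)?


R = 218 → DA (hex)
G = 187 → BB (hex)
B = 132 → 84 (hex)
Hex = #DABB84


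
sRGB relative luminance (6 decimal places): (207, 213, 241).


Linearize each channel (sRGB transfer function): c = v/255; c_lin = c/12.92 if c ≤ 0.04045, else ((c+0.055)/1.055)^2.4
  R: 207/255 ≈ 0.811765 > 0.04045 → ((0.811765+0.055)/1.055)^2.4 ≈ 0.623960
  G: 213/255 ≈ 0.835294 > 0.04045 → ((0.835294+0.055)/1.055)^2.4 ≈ 0.665387
  B: 241/255 ≈ 0.945098 > 0.04045 → ((0.945098+0.055)/1.055)^2.4 ≈ 0.879622
R_lin = 0.623960, G_lin = 0.665387, B_lin = 0.879622
L = 0.2126×R + 0.7152×G + 0.0722×B
L = 0.2126×0.623960 + 0.7152×0.665387 + 0.0722×0.879622
L ≈ 0.672048


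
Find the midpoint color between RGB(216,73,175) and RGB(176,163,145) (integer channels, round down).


Midpoint: each channel = ⌊(C₁+C₂)/2⌋
R: ⌊(216+176)/2⌋ = 196
G: ⌊(73+163)/2⌋ = 118
B: ⌊(175+145)/2⌋ = 160
= RGB(196, 118, 160)


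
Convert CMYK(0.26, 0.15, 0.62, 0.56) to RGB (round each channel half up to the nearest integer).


R = 255 × (1-C) × (1-K) = 255 × 0.74 × 0.44 = 83.028 → 83
G = 255 × (1-M) × (1-K) = 255 × 0.85 × 0.44 = 95.37 → 95
B = 255 × (1-Y) × (1-K) = 255 × 0.38 × 0.44 = 42.636 → 43
= RGB(83, 95, 43)


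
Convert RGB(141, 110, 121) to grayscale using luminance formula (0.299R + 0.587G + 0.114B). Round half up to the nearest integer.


Gray = 0.299×R + 0.587×G + 0.114×B
Gray = 0.299×141 + 0.587×110 + 0.114×121
Gray = 42.159 + 64.570 + 13.794
Gray = 120.523 → round half up → 121
Gray = 121


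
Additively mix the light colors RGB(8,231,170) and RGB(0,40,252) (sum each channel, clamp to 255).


Additive: each channel = min(255, C₁+C₂)
R: 8+0 = 8 → 8
G: 231+40 = 271 → 255
B: 170+252 = 422 → 255
= RGB(8, 255, 255)


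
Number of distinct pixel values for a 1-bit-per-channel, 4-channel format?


Total bits = 1 bits/channel × 4 channels = 4 bits
Distinct pixel values = 2^4
= 16 pixel values


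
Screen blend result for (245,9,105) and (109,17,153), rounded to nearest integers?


Screen: C = 255 - (255-A)×(255-B)/255, rounded to nearest integer
R: 255 - (255-245)×(255-109)/255 = 255 - 1460/255 ≈ 255 - 5.725 = 249.275 → 249
G: 255 - (255-9)×(255-17)/255 = 255 - 58548/255 ≈ 255 - 229.600 = 25.400 → 25
B: 255 - (255-105)×(255-153)/255 = 255 - 15300/255 ≈ 255 - 60.000 = 195.000 → 195
= RGB(249, 25, 195)


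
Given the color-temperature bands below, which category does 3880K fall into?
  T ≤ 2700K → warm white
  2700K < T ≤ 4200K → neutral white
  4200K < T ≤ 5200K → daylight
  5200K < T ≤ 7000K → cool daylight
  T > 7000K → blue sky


Temperature: 3880K
2700K < 3880K ≤ 4200K → neutral white
Classification: neutral white


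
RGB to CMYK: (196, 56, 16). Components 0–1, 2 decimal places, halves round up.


R'=196/255≈0.7686, G'=56/255≈0.2196, B'=16/255≈0.0627
K = 1 - max(R',G',B') = 1 - 196/255 = 59/255 = 0.23137… → 0.23
(1-R'-K)/(1-K) simplifies to (max-R)/max with max = 196:
C = (196-196)/196 = 0/196 = 0 → 0.00
M = (196-56)/196 = 140/196 = 0.71428… → 0.71
Y = (196-16)/196 = 180/196 = 0.91836… → 0.92
= CMYK(0.00, 0.71, 0.92, 0.23)


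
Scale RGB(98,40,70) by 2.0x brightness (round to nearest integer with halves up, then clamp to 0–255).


Multiply each channel by 2.0, round half up, clamp to [0, 255]
R: 98×2.0 = 196
G: 40×2.0 = 80
B: 70×2.0 = 140
= RGB(196, 80, 140)


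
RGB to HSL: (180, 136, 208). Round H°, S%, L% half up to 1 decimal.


Normalize: R'=180/255≈0.7059, G'=136/255≈0.5333, B'=208/255≈0.8157
Max=208/255, Min=136/255, Δ=Max-Min=72/255
L = (Max+Min)/2 = (208+136)/510 = 344/510 = 0.67450… → L = 67.5%
L > 0.5 → S = Δ/(2-Max-Min) = 72/(510-208-136) = 72/166 = 0.43373… → S = 43.4%
(the 1/255 factors cancel in S and H, so raw channel differences can be used)
Max is B' → H = 60 × ((R-G)/Δ + 4) = 60 × ((180-136)/72 + 4)
  44/72 + 4 = 0.6111… + 4 = 4.6111…
  H = 60 × 4.6111… = 276.666…° → H = 276.7°
= HSL(276.7°, 43.4%, 67.5%)


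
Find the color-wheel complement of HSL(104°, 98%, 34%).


Complement = opposite side of color wheel = hue + 180°
H' = (104 + 180) mod 360 = 284°
S and L unchanged.
= HSL(284°, 98%, 34%)


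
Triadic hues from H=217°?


Triadic: equally spaced at 120° intervals
H1 = 217°
H2 = (217 + 120) mod 360 = 337°
H3 = (217 + 240) mod 360 = 97°
Triadic = 217°, 337°, 97°


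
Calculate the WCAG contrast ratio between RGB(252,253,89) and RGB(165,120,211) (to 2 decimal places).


Linearize each sRGB channel c=v/255: c/12.92 if c ≤ 0.04045 else ((c+0.055)/1.055)^2.4
L = 0.2126×R_lin + 0.7152×G_lin + 0.0722×B_lin
Color 1 (252,253,89):
  R=252: 252/255≈0.9882 > 0.04045 → ((0.9882+0.055)/1.055)^2.4 ≈ 0.97345
  G=253: 253/255≈0.9922 > 0.04045 → ((0.9922+0.055)/1.055)^2.4 ≈ 0.98225
  B=89: 89/255≈0.3490 > 0.04045 → ((0.3490+0.055)/1.055)^2.4 ≈ 0.09990
  L1 = 0.2126×0.97345 + 0.7152×0.98225 + 0.0722×0.09990 ≈ 0.91667
Color 2 (165,120,211):
  R=165: 165/255≈0.6471 > 0.04045 → ((0.6471+0.055)/1.055)^2.4 ≈ 0.37626
  G=120: 120/255≈0.4706 > 0.04045 → ((0.4706+0.055)/1.055)^2.4 ≈ 0.18782
  B=211: 211/255≈0.8275 > 0.04045 → ((0.8275+0.055)/1.055)^2.4 ≈ 0.65141
  L2 = 0.2126×0.37626 + 0.7152×0.18782 + 0.0722×0.65141 ≈ 0.26135
Lighter = 0.91667, Darker = 0.26135
Ratio = (L_lighter + 0.05) / (L_darker + 0.05)
Ratio = (0.91667 + 0.05) / (0.26135 + 0.05) = 0.96667 / 0.31135 ≈ 3.1047
Ratio ≈ 3.10:1


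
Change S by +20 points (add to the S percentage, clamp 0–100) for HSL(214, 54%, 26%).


Original S = 54%
Adjustment = +20 percentage points
New S = 54 + (20) = 74
Clamp to [0, 100] → 74
= HSL(214°, 74%, 26%)


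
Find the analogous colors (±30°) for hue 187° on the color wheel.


Base hue: 187°
Left analog: (187 - 30) mod 360 = 157°
Right analog: (187 + 30) mod 360 = 217°
Analogous hues = 157° and 217°


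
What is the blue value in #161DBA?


Color: #161DBA
R = 16 = 22
G = 1D = 29
B = BA = 186
Blue = 186


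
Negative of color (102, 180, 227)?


Invert: (255-R, 255-G, 255-B)
R: 255-102 = 153
G: 255-180 = 75
B: 255-227 = 28
= RGB(153, 75, 28)


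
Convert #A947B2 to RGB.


A9 → 169 (R)
47 → 71 (G)
B2 → 178 (B)
= RGB(169, 71, 178)


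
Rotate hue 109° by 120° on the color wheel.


New hue = (H + rotation) mod 360
New hue = (109 + 120) mod 360
= 229 mod 360
= 229°


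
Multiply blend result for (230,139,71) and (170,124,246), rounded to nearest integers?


Multiply: C = A×B/255, rounded to nearest integer
R: 230×170/255 = 39100/255 ≈ 153.333 → 153
G: 139×124/255 = 17236/255 ≈ 67.592 → 68
B: 71×246/255 = 17466/255 ≈ 68.494 → 68
= RGB(153, 68, 68)


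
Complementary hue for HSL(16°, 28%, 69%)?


Complement = opposite side of color wheel = hue + 180°
H' = (16 + 180) mod 360 = 196°
S and L unchanged.
= HSL(196°, 28%, 69%)


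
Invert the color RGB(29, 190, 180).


Invert: (255-R, 255-G, 255-B)
R: 255-29 = 226
G: 255-190 = 65
B: 255-180 = 75
= RGB(226, 65, 75)


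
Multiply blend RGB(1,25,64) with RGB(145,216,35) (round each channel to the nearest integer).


Multiply: C = A×B/255, rounded to nearest integer
R: 1×145/255 = 145/255 ≈ 0.569 → 1
G: 25×216/255 = 5400/255 ≈ 21.176 → 21
B: 64×35/255 = 2240/255 ≈ 8.784 → 9
= RGB(1, 21, 9)


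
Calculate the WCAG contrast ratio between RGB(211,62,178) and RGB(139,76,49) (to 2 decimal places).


Linearize each sRGB channel c=v/255: c/12.92 if c ≤ 0.04045 else ((c+0.055)/1.055)^2.4
L = 0.2126×R_lin + 0.7152×G_lin + 0.0722×B_lin
Color 1 (211,62,178):
  R=211: 211/255≈0.8275 > 0.04045 → ((0.8275+0.055)/1.055)^2.4 ≈ 0.65141
  G=62: 62/255≈0.2431 > 0.04045 → ((0.2431+0.055)/1.055)^2.4 ≈ 0.04817
  B=178: 178/255≈0.6980 > 0.04045 → ((0.6980+0.055)/1.055)^2.4 ≈ 0.44520
  L1 = 0.2126×0.65141 + 0.7152×0.04817 + 0.0722×0.44520 ≈ 0.20508
Color 2 (139,76,49):
  R=139: 139/255≈0.5451 > 0.04045 → ((0.5451+0.055)/1.055)^2.4 ≈ 0.25818
  G=76: 76/255≈0.2980 > 0.04045 → ((0.2980+0.055)/1.055)^2.4 ≈ 0.07227
  B=49: 49/255≈0.1922 > 0.04045 → ((0.1922+0.055)/1.055)^2.4 ≈ 0.03071
  L2 = 0.2126×0.25818 + 0.7152×0.07227 + 0.0722×0.03071 ≈ 0.10880
Lighter = 0.20508, Darker = 0.10880
Ratio = (L_lighter + 0.05) / (L_darker + 0.05)
Ratio = (0.20508 + 0.05) / (0.10880 + 0.05) = 0.25508 / 0.15880 ≈ 1.6064
Ratio ≈ 1.61:1


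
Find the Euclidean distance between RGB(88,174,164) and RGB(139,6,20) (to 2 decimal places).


d = √[(R₁-R₂)² + (G₁-G₂)² + (B₁-B₂)²]
d = √[(88-139)² + (174-6)² + (164-20)²]
d = √[2601 + 28224 + 20736]
d = √51561
d ≈ 227.07


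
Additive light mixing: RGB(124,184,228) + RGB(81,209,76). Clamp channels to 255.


Additive: each channel = min(255, C₁+C₂)
R: 124+81 = 205 → 205
G: 184+209 = 393 → 255
B: 228+76 = 304 → 255
= RGB(205, 255, 255)


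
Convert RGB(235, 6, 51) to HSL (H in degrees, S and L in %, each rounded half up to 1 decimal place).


Normalize: R'=235/255≈0.9216, G'=6/255≈0.0235, B'=51/255≈0.2000
Max=235/255, Min=6/255, Δ=Max-Min=229/255
L = (Max+Min)/2 = (235+6)/510 = 241/510 = 0.47254… → L = 47.3%
L ≤ 0.5 → S = Δ/(Max+Min) = 229/(235+6) = 229/241 = 0.95020… → S = 95.0%
(the 1/255 factors cancel in S and H, so raw channel differences can be used)
Max is R' → H = 60 × (((G-B)/Δ) mod 6) = 60 × (((6-51)/229) mod 6)
  (-45)/229 = -0.1965…; negative, so add 6 → 5.8034…
  H = 60 × 5.8034… = 348.209…° → H = 348.2°
= HSL(348.2°, 95.0%, 47.3%)


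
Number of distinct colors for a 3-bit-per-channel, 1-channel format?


Total bits = 3 bits/channel × 1 channels = 3 bits
Distinct colors = 2^3
= 8 colors


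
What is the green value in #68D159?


Color: #68D159
R = 68 = 104
G = D1 = 209
B = 59 = 89
Green = 209


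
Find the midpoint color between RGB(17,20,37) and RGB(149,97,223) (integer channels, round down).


Midpoint: each channel = ⌊(C₁+C₂)/2⌋
R: ⌊(17+149)/2⌋ = 83
G: ⌊(20+97)/2⌋ = 58
B: ⌊(37+223)/2⌋ = 130
= RGB(83, 58, 130)


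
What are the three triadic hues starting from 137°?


Triadic: equally spaced at 120° intervals
H1 = 137°
H2 = (137 + 120) mod 360 = 257°
H3 = (137 + 240) mod 360 = 17°
Triadic = 137°, 257°, 17°


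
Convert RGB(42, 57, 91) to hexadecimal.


R = 42 → 2A (hex)
G = 57 → 39 (hex)
B = 91 → 5B (hex)
Hex = #2A395B


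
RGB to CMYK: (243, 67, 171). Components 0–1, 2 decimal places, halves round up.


R'=243/255≈0.9529, G'=67/255≈0.2627, B'=171/255≈0.6706
K = 1 - max(R',G',B') = 1 - 243/255 = 12/255 = 0.04705… → 0.05
(1-R'-K)/(1-K) simplifies to (max-R)/max with max = 243:
C = (243-243)/243 = 0/243 = 0 → 0.00
M = (243-67)/243 = 176/243 = 0.72427… → 0.72
Y = (243-171)/243 = 72/243 = 0.29629… → 0.30
= CMYK(0.00, 0.72, 0.30, 0.05)


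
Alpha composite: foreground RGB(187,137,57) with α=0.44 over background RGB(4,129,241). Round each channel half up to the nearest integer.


C = α×F + (1-α)×B, with 1-α = 0.56
R: 0.44×187 + 0.56×4 = 82.28 + 2.24 = 84.52 → 85
G: 0.44×137 + 0.56×129 = 60.28 + 72.24 = 132.52 → 133
B: 0.44×57 + 0.56×241 = 25.08 + 134.96 = 160.04 → 160
= RGB(85, 133, 160)


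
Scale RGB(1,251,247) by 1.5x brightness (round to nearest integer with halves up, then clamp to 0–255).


Multiply each channel by 1.5, round half up, clamp to [0, 255]
R: 1×1.5 = 1.5 → round → 2
G: 251×1.5 = 376.5 → round → 377 → clamp → 255
B: 247×1.5 = 370.5 → round → 371 → clamp → 255
= RGB(2, 255, 255)


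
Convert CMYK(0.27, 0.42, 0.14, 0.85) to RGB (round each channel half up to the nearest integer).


R = 255 × (1-C) × (1-K) = 255 × 0.73 × 0.15 = 27.9225 → 28
G = 255 × (1-M) × (1-K) = 255 × 0.58 × 0.15 = 22.185 → 22
B = 255 × (1-Y) × (1-K) = 255 × 0.86 × 0.15 = 32.895 → 33
= RGB(28, 22, 33)


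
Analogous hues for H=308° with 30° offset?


Base hue: 308°
Left analog: (308 - 30) mod 360 = 278°
Right analog: (308 + 30) mod 360 = 338°
Analogous hues = 278° and 338°


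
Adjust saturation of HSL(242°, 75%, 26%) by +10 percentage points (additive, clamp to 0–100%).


Original S = 75%
Adjustment = +10 percentage points
New S = 75 + (10) = 85
Clamp to [0, 100] → 85
= HSL(242°, 85%, 26%)


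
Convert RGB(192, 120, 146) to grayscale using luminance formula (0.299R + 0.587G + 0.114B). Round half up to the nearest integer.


Gray = 0.299×R + 0.587×G + 0.114×B
Gray = 0.299×192 + 0.587×120 + 0.114×146
Gray = 57.408 + 70.440 + 16.644
Gray = 144.492 → round half up → 144
Gray = 144


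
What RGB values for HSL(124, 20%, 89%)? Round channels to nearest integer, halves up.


H=124°, S=0.20, L=0.89
C = (1-|2L-1|)×S = (1-|0.78|)×0.20 = 0.044
H' = H/60 = 124/60 ≈ 2.0667; X = C×(1-|H' mod 2 - 1|) ≈ 0.0029
m = L - C/2 = 0.89 - 0.022 = 0.868
Sector ⌊H'⌋ = 2 → (R',G',B') = (0.0, 0.044, ≈0.0029)
RGB = ((R'+m)×255, (G'+m)×255, (B'+m)×255) = (221.34, 232.56, 222.088)
Round half up → RGB(221, 233, 222)


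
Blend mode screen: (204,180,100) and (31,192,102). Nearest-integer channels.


Screen: C = 255 - (255-A)×(255-B)/255, rounded to nearest integer
R: 255 - (255-204)×(255-31)/255 = 255 - 11424/255 ≈ 255 - 44.800 = 210.200 → 210
G: 255 - (255-180)×(255-192)/255 = 255 - 4725/255 ≈ 255 - 18.529 = 236.471 → 236
B: 255 - (255-100)×(255-102)/255 = 255 - 23715/255 ≈ 255 - 93.000 = 162.000 → 162
= RGB(210, 236, 162)


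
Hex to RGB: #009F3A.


00 → 0 (R)
9F → 159 (G)
3A → 58 (B)
= RGB(0, 159, 58)


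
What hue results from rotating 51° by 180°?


New hue = (H + rotation) mod 360
New hue = (51 + 180) mod 360
= 231 mod 360
= 231°


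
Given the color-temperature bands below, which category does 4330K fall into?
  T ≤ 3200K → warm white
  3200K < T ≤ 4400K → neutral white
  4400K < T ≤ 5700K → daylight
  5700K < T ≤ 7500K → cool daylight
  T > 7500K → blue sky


Temperature: 4330K
3200K < 4330K ≤ 4400K → neutral white
Classification: neutral white


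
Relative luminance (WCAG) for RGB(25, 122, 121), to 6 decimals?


Linearize each channel (sRGB transfer function): c = v/255; c_lin = c/12.92 if c ≤ 0.04045, else ((c+0.055)/1.055)^2.4
  R: 25/255 ≈ 0.098039 > 0.04045 → ((0.098039+0.055)/1.055)^2.4 ≈ 0.009721
  G: 122/255 ≈ 0.478431 > 0.04045 → ((0.478431+0.055)/1.055)^2.4 ≈ 0.194618
  B: 121/255 ≈ 0.474510 > 0.04045 → ((0.474510+0.055)/1.055)^2.4 ≈ 0.191202
R_lin = 0.009721, G_lin = 0.194618, B_lin = 0.191202
L = 0.2126×R + 0.7152×G + 0.0722×B
L = 0.2126×0.009721 + 0.7152×0.194618 + 0.0722×0.191202
L ≈ 0.155062


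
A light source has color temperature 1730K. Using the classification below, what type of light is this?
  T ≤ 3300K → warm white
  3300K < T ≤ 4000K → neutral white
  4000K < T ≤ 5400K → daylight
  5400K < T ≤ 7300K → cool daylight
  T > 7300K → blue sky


Temperature: 1730K
1730K ≤ 3300K → warm white
Classification: warm white


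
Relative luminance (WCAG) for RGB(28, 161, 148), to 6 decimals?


Linearize each channel (sRGB transfer function): c = v/255; c_lin = c/12.92 if c ≤ 0.04045, else ((c+0.055)/1.055)^2.4
  R: 28/255 ≈ 0.109804 > 0.04045 → ((0.109804+0.055)/1.055)^2.4 ≈ 0.011612
  G: 161/255 ≈ 0.631373 > 0.04045 → ((0.631373+0.055)/1.055)^2.4 ≈ 0.356400
  B: 148/255 ≈ 0.580392 > 0.04045 → ((0.580392+0.055)/1.055)^2.4 ≈ 0.296138
R_lin = 0.011612, G_lin = 0.356400, B_lin = 0.296138
L = 0.2126×R + 0.7152×G + 0.0722×B
L = 0.2126×0.011612 + 0.7152×0.356400 + 0.0722×0.296138
L ≈ 0.278747


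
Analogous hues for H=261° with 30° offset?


Base hue: 261°
Left analog: (261 - 30) mod 360 = 231°
Right analog: (261 + 30) mod 360 = 291°
Analogous hues = 231° and 291°


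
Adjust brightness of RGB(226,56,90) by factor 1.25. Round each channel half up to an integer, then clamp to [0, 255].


Multiply each channel by 1.25, round half up, clamp to [0, 255]
R: 226×1.25 = 282.5 → round → 283 → clamp → 255
G: 56×1.25 = 70
B: 90×1.25 = 112.5 → round → 113
= RGB(255, 70, 113)


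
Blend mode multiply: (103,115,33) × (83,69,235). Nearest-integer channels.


Multiply: C = A×B/255, rounded to nearest integer
R: 103×83/255 = 8549/255 ≈ 33.525 → 34
G: 115×69/255 = 7935/255 ≈ 31.118 → 31
B: 33×235/255 = 7755/255 ≈ 30.412 → 30
= RGB(34, 31, 30)


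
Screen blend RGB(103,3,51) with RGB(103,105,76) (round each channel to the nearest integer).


Screen: C = 255 - (255-A)×(255-B)/255, rounded to nearest integer
R: 255 - (255-103)×(255-103)/255 = 255 - 23104/255 ≈ 255 - 90.604 = 164.396 → 164
G: 255 - (255-3)×(255-105)/255 = 255 - 37800/255 ≈ 255 - 148.235 = 106.765 → 107
B: 255 - (255-51)×(255-76)/255 = 255 - 36516/255 ≈ 255 - 143.200 = 111.800 → 112
= RGB(164, 107, 112)


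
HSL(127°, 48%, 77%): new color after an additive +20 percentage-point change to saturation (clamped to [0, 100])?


Original S = 48%
Adjustment = +20 percentage points
New S = 48 + (20) = 68
Clamp to [0, 100] → 68
= HSL(127°, 68%, 77%)


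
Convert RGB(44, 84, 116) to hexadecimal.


R = 44 → 2C (hex)
G = 84 → 54 (hex)
B = 116 → 74 (hex)
Hex = #2C5474


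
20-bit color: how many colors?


Colors = 2^bits = 2^20
= 1,048,576 colors


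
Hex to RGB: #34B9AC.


34 → 52 (R)
B9 → 185 (G)
AC → 172 (B)
= RGB(52, 185, 172)


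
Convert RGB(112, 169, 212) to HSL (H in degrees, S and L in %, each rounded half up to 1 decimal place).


Normalize: R'=112/255≈0.4392, G'=169/255≈0.6627, B'=212/255≈0.8314
Max=212/255, Min=112/255, Δ=Max-Min=100/255
L = (Max+Min)/2 = (212+112)/510 = 324/510 = 0.63529… → L = 63.5%
L > 0.5 → S = Δ/(2-Max-Min) = 100/(510-212-112) = 100/186 = 0.53763… → S = 53.8%
(the 1/255 factors cancel in S and H, so raw channel differences can be used)
Max is B' → H = 60 × ((R-G)/Δ + 4) = 60 × ((112-169)/100 + 4)
  -57/100 + 4 = -0.57 + 4 = 3.43
  H = 60 × 3.43 = 205.8° → H = 205.8°
= HSL(205.8°, 53.8%, 63.5%)


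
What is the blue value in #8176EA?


Color: #8176EA
R = 81 = 129
G = 76 = 118
B = EA = 234
Blue = 234


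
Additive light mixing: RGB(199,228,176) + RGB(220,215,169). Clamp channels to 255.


Additive: each channel = min(255, C₁+C₂)
R: 199+220 = 419 → 255
G: 228+215 = 443 → 255
B: 176+169 = 345 → 255
= RGB(255, 255, 255)


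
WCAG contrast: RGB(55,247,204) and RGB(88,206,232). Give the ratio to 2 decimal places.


Linearize each sRGB channel c=v/255: c/12.92 if c ≤ 0.04045 else ((c+0.055)/1.055)^2.4
L = 0.2126×R_lin + 0.7152×G_lin + 0.0722×B_lin
Color 1 (55,247,204):
  R=55: 55/255≈0.2157 > 0.04045 → ((0.2157+0.055)/1.055)^2.4 ≈ 0.03820
  G=247: 247/255≈0.9686 > 0.04045 → ((0.9686+0.055)/1.055)^2.4 ≈ 0.93011
  B=204: 204/255≈0.8000 > 0.04045 → ((0.8000+0.055)/1.055)^2.4 ≈ 0.60383
  L1 = 0.2126×0.03820 + 0.7152×0.93011 + 0.0722×0.60383 ≈ 0.71693
Color 2 (88,206,232):
  R=88: 88/255≈0.3451 > 0.04045 → ((0.3451+0.055)/1.055)^2.4 ≈ 0.09759
  G=206: 206/255≈0.8078 > 0.04045 → ((0.8078+0.055)/1.055)^2.4 ≈ 0.61721
  B=232: 232/255≈0.9098 > 0.04045 → ((0.9098+0.055)/1.055)^2.4 ≈ 0.80695
  L2 = 0.2126×0.09759 + 0.7152×0.61721 + 0.0722×0.80695 ≈ 0.52044
Lighter = 0.71693, Darker = 0.52044
Ratio = (L_lighter + 0.05) / (L_darker + 0.05)
Ratio = (0.71693 + 0.05) / (0.52044 + 0.05) = 0.76693 / 0.57044 ≈ 1.3445
Ratio ≈ 1.34:1


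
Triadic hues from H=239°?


Triadic: equally spaced at 120° intervals
H1 = 239°
H2 = (239 + 120) mod 360 = 359°
H3 = (239 + 240) mod 360 = 119°
Triadic = 239°, 359°, 119°


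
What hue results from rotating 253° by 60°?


New hue = (H + rotation) mod 360
New hue = (253 + 60) mod 360
= 313 mod 360
= 313°


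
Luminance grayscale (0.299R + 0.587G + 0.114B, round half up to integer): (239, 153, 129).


Gray = 0.299×R + 0.587×G + 0.114×B
Gray = 0.299×239 + 0.587×153 + 0.114×129
Gray = 71.461 + 89.811 + 14.706
Gray = 175.978 → round half up → 176
Gray = 176


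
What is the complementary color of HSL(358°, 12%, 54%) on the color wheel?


Complement = opposite side of color wheel = hue + 180°
H' = (358 + 180) mod 360 = 178°
S and L unchanged.
= HSL(178°, 12%, 54%)


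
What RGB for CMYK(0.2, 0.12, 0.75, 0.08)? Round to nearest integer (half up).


R = 255 × (1-C) × (1-K) = 255 × 0.80 × 0.92 = 187.68 → 188
G = 255 × (1-M) × (1-K) = 255 × 0.88 × 0.92 = 206.448 → 206
B = 255 × (1-Y) × (1-K) = 255 × 0.25 × 0.92 = 58.65 → 59
= RGB(188, 206, 59)


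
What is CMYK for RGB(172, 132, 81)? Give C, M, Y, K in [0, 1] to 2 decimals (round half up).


R'=172/255≈0.6745, G'=132/255≈0.5176, B'=81/255≈0.3176
K = 1 - max(R',G',B') = 1 - 172/255 = 83/255 = 0.32549… → 0.33
(1-R'-K)/(1-K) simplifies to (max-R)/max with max = 172:
C = (172-172)/172 = 0/172 = 0 → 0.00
M = (172-132)/172 = 40/172 = 0.23255… → 0.23
Y = (172-81)/172 = 91/172 = 0.52906… → 0.53
= CMYK(0.00, 0.23, 0.53, 0.33)


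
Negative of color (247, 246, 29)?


Invert: (255-R, 255-G, 255-B)
R: 255-247 = 8
G: 255-246 = 9
B: 255-29 = 226
= RGB(8, 9, 226)


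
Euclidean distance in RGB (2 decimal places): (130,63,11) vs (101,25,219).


d = √[(R₁-R₂)² + (G₁-G₂)² + (B₁-B₂)²]
d = √[(130-101)² + (63-25)² + (11-219)²]
d = √[841 + 1444 + 43264]
d = √45549
d ≈ 213.42


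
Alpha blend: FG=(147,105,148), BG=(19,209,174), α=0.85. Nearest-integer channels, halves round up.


C = α×F + (1-α)×B, with 1-α = 0.15
R: 0.85×147 + 0.15×19 = 124.95 + 2.85 = 127.80 → 128
G: 0.85×105 + 0.15×209 = 89.25 + 31.35 = 120.60 → 121
B: 0.85×148 + 0.15×174 = 125.80 + 26.10 = 151.90 → 152
= RGB(128, 121, 152)


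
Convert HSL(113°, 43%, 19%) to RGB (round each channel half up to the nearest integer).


H=113°, S=0.43, L=0.19
C = (1-|2L-1|)×S = (1-|-0.62|)×0.43 = 0.1634
H' = H/60 = 113/60 ≈ 1.8833; X = C×(1-|H' mod 2 - 1|) ≈ 0.0191
m = L - C/2 = 0.19 - 0.0817 = 0.1083
Sector ⌊H'⌋ = 1 → (R',G',B') = (≈0.0191, 0.1634, 0.0)
RGB = ((R'+m)×255, (G'+m)×255, (B'+m)×255) = (32.47765, 69.2835, 27.6165)
Round half up → RGB(32, 69, 28)


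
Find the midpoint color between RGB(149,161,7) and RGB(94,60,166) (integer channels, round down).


Midpoint: each channel = ⌊(C₁+C₂)/2⌋
R: ⌊(149+94)/2⌋ = 121
G: ⌊(161+60)/2⌋ = 110
B: ⌊(7+166)/2⌋ = 86
= RGB(121, 110, 86)


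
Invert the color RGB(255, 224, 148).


Invert: (255-R, 255-G, 255-B)
R: 255-255 = 0
G: 255-224 = 31
B: 255-148 = 107
= RGB(0, 31, 107)


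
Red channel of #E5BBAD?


Color: #E5BBAD
R = E5 = 229
G = BB = 187
B = AD = 173
Red = 229


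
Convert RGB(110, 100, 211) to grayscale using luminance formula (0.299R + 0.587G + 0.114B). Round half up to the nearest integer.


Gray = 0.299×R + 0.587×G + 0.114×B
Gray = 0.299×110 + 0.587×100 + 0.114×211
Gray = 32.890 + 58.700 + 24.054
Gray = 115.644 → round half up → 116
Gray = 116
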